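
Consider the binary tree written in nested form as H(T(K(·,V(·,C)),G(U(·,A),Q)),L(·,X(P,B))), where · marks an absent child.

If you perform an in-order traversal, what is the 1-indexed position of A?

6

In-order visits the left subtree, then the node, then the right subtree.
At H: go left to T.
  At T: go left to K.
    At K: no left child.
    Visit K.
    At K: go right to V.
      At V: no left child.
      Visit V.
      At V: go right to C.
        C is a leaf — visit C.
  Visit T.
  At T: go right to G.
    At G: go left to U.
      At U: no left child.
      Visit U.
      At U: go right to A.
        A is a leaf — visit A.
    Visit G.
    At G: go right to Q.
      Q is a leaf — visit Q.
Visit H.
At H: go right to L.
  At L: no left child.
  Visit L.
  At L: go right to X.
    At X: go left to P.
      P is a leaf — visit P.
    Visit X.
    At X: go right to B.
      B is a leaf — visit B.
Full in-order sequence: K, V, C, T, U, A, G, Q, H, L, P, X, B.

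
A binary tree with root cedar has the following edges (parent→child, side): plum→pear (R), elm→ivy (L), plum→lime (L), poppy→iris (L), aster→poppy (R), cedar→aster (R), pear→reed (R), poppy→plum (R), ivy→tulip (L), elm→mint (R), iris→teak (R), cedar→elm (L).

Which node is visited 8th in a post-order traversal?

Post-order visits the left subtree, then the right subtree, then the node.
At cedar: go left to elm.
  At elm: go left to ivy.
    At ivy: go left to tulip.
      tulip is a leaf — visit tulip.
    At ivy: no right child.
    Visit ivy.
  At elm: go right to mint.
    mint is a leaf — visit mint.
  Visit elm.
At cedar: go right to aster.
  At aster: no left child.
  At aster: go right to poppy.
    At poppy: go left to iris.
      At iris: no left child.
      At iris: go right to teak.
        teak is a leaf — visit teak.
      Visit iris.
    At poppy: go right to plum.
      At plum: go left to lime.
        lime is a leaf — visit lime.
      At plum: go right to pear.
        At pear: no left child.
        At pear: go right to reed.
          reed is a leaf — visit reed.
        Visit pear.
      Visit plum.
    Visit poppy.
  Visit aster.
Visit cedar.
Full post-order sequence: tulip, ivy, mint, elm, teak, iris, lime, reed, pear, plum, poppy, aster, cedar.

reed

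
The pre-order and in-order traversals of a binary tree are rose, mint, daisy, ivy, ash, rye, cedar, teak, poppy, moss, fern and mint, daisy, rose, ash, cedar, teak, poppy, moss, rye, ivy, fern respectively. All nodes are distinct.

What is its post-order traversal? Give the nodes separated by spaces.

daisy mint moss poppy teak cedar rye ash fern ivy rose

The first element of pre-order is the root; it splits in-order into left and right subtrees.
Root rose: left subtree has 2 nodes {mint, daisy}, right has 8 {ash, cedar, teak, poppy, moss, rye, ivy, fern}.
  Root mint: left subtree has 0 nodes { }, right has 1 {daisy}.
  Root ivy: left subtree has 6 nodes {ash, cedar, teak, poppy, moss, rye}, right has 1 {fern}.
    Root ash: left subtree has 0 nodes { }, right has 5 {cedar, teak, poppy, moss, rye}.
      Root rye: left subtree has 4 nodes {cedar, teak, poppy, moss}, right has 0 { }.
        Root cedar: left subtree has 0 nodes { }, right has 3 {teak, poppy, moss}.
          Root teak: left subtree has 0 nodes { }, right has 2 {poppy, moss}.
            Root poppy: left subtree has 0 nodes { }, right has 1 {moss}.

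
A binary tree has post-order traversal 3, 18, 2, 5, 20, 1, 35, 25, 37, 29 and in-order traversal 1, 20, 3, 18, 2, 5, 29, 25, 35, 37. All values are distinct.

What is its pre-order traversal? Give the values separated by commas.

The last element of post-order is the root; it splits in-order into left and right subtrees.
Root 29: left subtree has 6 nodes {1, 20, 3, 18, 2, 5}, right has 3 {25, 35, 37}.
  Root 1: left subtree has 0 nodes { }, right has 5 {20, 3, 18, 2, 5}.
    Root 20: left subtree has 0 nodes { }, right has 4 {3, 18, 2, 5}.
      Root 5: left subtree has 3 nodes {3, 18, 2}, right has 0 { }.
        Root 2: left subtree has 2 nodes {3, 18}, right has 0 { }.
          Root 18: left subtree has 1 node {3}, right has 0 { }.
  Root 37: left subtree has 2 nodes {25, 35}, right has 0 { }.
    Root 25: left subtree has 0 nodes { }, right has 1 {35}.

29, 1, 20, 5, 2, 18, 3, 37, 25, 35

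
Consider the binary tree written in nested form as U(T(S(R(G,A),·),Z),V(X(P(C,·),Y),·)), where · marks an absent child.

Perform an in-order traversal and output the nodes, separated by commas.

In-order visits the left subtree, then the node, then the right subtree.
At U: go left to T.
  At T: go left to S.
    At S: go left to R.
      At R: go left to G.
        G is a leaf — visit G.
      Visit R.
      At R: go right to A.
        A is a leaf — visit A.
    Visit S.
    At S: no right child.
  Visit T.
  At T: go right to Z.
    Z is a leaf — visit Z.
Visit U.
At U: go right to V.
  At V: go left to X.
    At X: go left to P.
      At P: go left to C.
        C is a leaf — visit C.
      Visit P.
      At P: no right child.
    Visit X.
    At X: go right to Y.
      Y is a leaf — visit Y.
  Visit V.
  At V: no right child.

G, R, A, S, T, Z, U, C, P, X, Y, V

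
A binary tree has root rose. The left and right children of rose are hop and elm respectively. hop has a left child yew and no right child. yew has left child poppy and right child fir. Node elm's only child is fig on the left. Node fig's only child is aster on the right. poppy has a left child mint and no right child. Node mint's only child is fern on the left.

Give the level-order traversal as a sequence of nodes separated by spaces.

Level-order visits nodes level by level from the root, left to right within each level.
Level 0: rose
Level 1: hop, elm
Level 2: yew, fig
Level 3: poppy, fir, aster
Level 4: mint
Level 5: fern

rose hop elm yew fig poppy fir aster mint fern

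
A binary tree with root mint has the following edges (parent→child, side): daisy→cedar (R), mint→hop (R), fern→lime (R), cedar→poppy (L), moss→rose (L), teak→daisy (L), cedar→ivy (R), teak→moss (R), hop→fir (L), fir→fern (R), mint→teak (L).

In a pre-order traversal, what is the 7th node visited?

Pre-order visits the node, then its left subtree, then its right subtree.
Visit mint.
At mint: go left to teak.
  Visit teak.
  At teak: go left to daisy.
    Visit daisy.
    At daisy: no left child.
    At daisy: go right to cedar.
      Visit cedar.
      At cedar: go left to poppy.
        poppy is a leaf — visit poppy.
      At cedar: go right to ivy.
        ivy is a leaf — visit ivy.
  At teak: go right to moss.
    Visit moss.
    At moss: go left to rose.
      rose is a leaf — visit rose.
    At moss: no right child.
At mint: go right to hop.
  Visit hop.
  At hop: go left to fir.
    Visit fir.
    At fir: no left child.
    At fir: go right to fern.
      Visit fern.
      At fern: no left child.
      At fern: go right to lime.
        lime is a leaf — visit lime.
  At hop: no right child.
Full pre-order sequence: mint, teak, daisy, cedar, poppy, ivy, moss, rose, hop, fir, fern, lime.

moss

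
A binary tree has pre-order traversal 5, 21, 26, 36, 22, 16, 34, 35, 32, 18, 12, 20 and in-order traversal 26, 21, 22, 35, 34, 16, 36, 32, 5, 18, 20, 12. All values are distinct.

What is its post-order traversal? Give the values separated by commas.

The first element of pre-order is the root; it splits in-order into left and right subtrees.
Root 5: left subtree has 8 nodes {26, 21, 22, 35, 34, 16, 36, 32}, right has 3 {18, 20, 12}.
  Root 21: left subtree has 1 node {26}, right has 6 {22, 35, 34, 16, 36, 32}.
    Root 36: left subtree has 4 nodes {22, 35, 34, 16}, right has 1 {32}.
      Root 22: left subtree has 0 nodes { }, right has 3 {35, 34, 16}.
        Root 16: left subtree has 2 nodes {35, 34}, right has 0 { }.
          Root 34: left subtree has 1 node {35}, right has 0 { }.
  Root 18: left subtree has 0 nodes { }, right has 2 {20, 12}.
    Root 12: left subtree has 1 node {20}, right has 0 { }.

26, 35, 34, 16, 22, 32, 36, 21, 20, 12, 18, 5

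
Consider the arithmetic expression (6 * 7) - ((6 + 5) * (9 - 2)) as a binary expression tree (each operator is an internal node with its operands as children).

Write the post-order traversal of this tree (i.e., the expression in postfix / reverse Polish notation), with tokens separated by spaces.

6 7 * 6 5 + 9 2 - * -

Post-order on an expression tree gives postfix notation: for each operator, emit left operand, right operand, then the operator.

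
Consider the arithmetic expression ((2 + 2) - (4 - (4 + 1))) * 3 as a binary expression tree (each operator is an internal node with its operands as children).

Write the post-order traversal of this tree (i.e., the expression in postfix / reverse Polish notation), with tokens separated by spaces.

2 2 + 4 4 1 + - - 3 *

Post-order on an expression tree gives postfix notation: for each operator, emit left operand, right operand, then the operator.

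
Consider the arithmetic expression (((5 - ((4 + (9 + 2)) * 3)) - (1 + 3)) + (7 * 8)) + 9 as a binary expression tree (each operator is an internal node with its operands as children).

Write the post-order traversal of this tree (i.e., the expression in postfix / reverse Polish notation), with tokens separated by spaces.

5 4 9 2 + + 3 * - 1 3 + - 7 8 * + 9 +

Post-order on an expression tree gives postfix notation: for each operator, emit left operand, right operand, then the operator.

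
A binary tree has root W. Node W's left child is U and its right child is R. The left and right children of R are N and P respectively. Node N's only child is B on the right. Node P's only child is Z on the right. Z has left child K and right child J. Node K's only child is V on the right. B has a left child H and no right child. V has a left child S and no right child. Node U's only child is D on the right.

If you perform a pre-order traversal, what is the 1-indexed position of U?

2

Pre-order visits the node, then its left subtree, then its right subtree.
Visit W.
At W: go left to U.
  Visit U.
  At U: no left child.
  At U: go right to D.
    D is a leaf — visit D.
At W: go right to R.
  Visit R.
  At R: go left to N.
    Visit N.
    At N: no left child.
    At N: go right to B.
      Visit B.
      At B: go left to H.
        H is a leaf — visit H.
      At B: no right child.
  At R: go right to P.
    Visit P.
    At P: no left child.
    At P: go right to Z.
      Visit Z.
      At Z: go left to K.
        Visit K.
        At K: no left child.
        At K: go right to V.
          Visit V.
          At V: go left to S.
            S is a leaf — visit S.
          At V: no right child.
      At Z: go right to J.
        J is a leaf — visit J.
Full pre-order sequence: W, U, D, R, N, B, H, P, Z, K, V, S, J.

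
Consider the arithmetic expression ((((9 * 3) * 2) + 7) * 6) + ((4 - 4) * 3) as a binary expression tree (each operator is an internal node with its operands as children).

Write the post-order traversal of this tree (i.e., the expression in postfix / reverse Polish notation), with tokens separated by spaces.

Post-order on an expression tree gives postfix notation: for each operator, emit left operand, right operand, then the operator.

9 3 * 2 * 7 + 6 * 4 4 - 3 * +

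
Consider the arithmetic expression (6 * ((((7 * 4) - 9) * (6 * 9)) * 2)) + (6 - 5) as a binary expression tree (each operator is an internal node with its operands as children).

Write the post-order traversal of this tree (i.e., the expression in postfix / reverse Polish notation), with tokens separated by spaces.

6 7 4 * 9 - 6 9 * * 2 * * 6 5 - +

Post-order on an expression tree gives postfix notation: for each operator, emit left operand, right operand, then the operator.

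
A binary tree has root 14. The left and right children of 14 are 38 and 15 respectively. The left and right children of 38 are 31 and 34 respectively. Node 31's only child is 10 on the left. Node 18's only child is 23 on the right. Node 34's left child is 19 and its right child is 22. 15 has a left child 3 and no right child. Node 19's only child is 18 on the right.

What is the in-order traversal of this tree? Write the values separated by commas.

10, 31, 38, 19, 18, 23, 34, 22, 14, 3, 15

In-order visits the left subtree, then the node, then the right subtree.
At 14: go left to 38.
  At 38: go left to 31.
    At 31: go left to 10.
      10 is a leaf — visit 10.
    Visit 31.
    At 31: no right child.
  Visit 38.
  At 38: go right to 34.
    At 34: go left to 19.
      At 19: no left child.
      Visit 19.
      At 19: go right to 18.
        At 18: no left child.
        Visit 18.
        At 18: go right to 23.
          23 is a leaf — visit 23.
    Visit 34.
    At 34: go right to 22.
      22 is a leaf — visit 22.
Visit 14.
At 14: go right to 15.
  At 15: go left to 3.
    3 is a leaf — visit 3.
  Visit 15.
  At 15: no right child.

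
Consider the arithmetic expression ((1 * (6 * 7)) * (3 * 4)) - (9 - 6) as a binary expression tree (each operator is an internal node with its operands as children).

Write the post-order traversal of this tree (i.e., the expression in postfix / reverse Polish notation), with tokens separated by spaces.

1 6 7 * * 3 4 * * 9 6 - -

Post-order on an expression tree gives postfix notation: for each operator, emit left operand, right operand, then the operator.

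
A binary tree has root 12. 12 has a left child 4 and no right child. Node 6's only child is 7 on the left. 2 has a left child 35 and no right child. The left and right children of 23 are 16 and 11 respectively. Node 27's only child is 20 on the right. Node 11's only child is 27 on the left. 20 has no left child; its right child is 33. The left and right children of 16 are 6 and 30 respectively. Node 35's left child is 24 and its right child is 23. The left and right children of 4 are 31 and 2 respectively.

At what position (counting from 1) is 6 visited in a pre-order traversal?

Pre-order visits the node, then its left subtree, then its right subtree.
Visit 12.
At 12: go left to 4.
  Visit 4.
  At 4: go left to 31.
    31 is a leaf — visit 31.
  At 4: go right to 2.
    Visit 2.
    At 2: go left to 35.
      Visit 35.
      At 35: go left to 24.
        24 is a leaf — visit 24.
      At 35: go right to 23.
        Visit 23.
        At 23: go left to 16.
          Visit 16.
          At 16: go left to 6.
            Visit 6.
            At 6: go left to 7.
              7 is a leaf — visit 7.
            At 6: no right child.
          At 16: go right to 30.
            30 is a leaf — visit 30.
        At 23: go right to 11.
          Visit 11.
          At 11: go left to 27.
            Visit 27.
            At 27: no left child.
            At 27: go right to 20.
              Visit 20.
              At 20: no left child.
              At 20: go right to 33.
                33 is a leaf — visit 33.
          At 11: no right child.
    At 2: no right child.
At 12: no right child.
Full pre-order sequence: 12, 4, 31, 2, 35, 24, 23, 16, 6, 7, 30, 11, 27, 20, 33.

9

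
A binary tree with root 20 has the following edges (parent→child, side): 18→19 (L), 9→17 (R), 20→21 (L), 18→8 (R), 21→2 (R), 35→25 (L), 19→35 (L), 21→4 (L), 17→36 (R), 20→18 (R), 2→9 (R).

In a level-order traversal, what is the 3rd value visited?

Level-order visits nodes level by level from the root, left to right within each level.
Level 0: 20
Level 1: 21, 18
Level 2: 4, 2, 19, 8
Level 3: 9, 35
Level 4: 17, 25
Level 5: 36
Full level-order sequence: 20, 21, 18, 4, 2, 19, 8, 9, 35, 17, 25, 36.

18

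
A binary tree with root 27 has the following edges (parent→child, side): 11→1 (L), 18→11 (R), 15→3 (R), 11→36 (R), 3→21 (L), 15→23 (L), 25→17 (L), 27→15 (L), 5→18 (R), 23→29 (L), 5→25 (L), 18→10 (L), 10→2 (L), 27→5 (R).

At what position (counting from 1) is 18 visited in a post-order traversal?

Post-order visits the left subtree, then the right subtree, then the node.
At 27: go left to 15.
  At 15: go left to 23.
    At 23: go left to 29.
      29 is a leaf — visit 29.
    At 23: no right child.
    Visit 23.
  At 15: go right to 3.
    At 3: go left to 21.
      21 is a leaf — visit 21.
    At 3: no right child.
    Visit 3.
  Visit 15.
At 27: go right to 5.
  At 5: go left to 25.
    At 25: go left to 17.
      17 is a leaf — visit 17.
    At 25: no right child.
    Visit 25.
  At 5: go right to 18.
    At 18: go left to 10.
      At 10: go left to 2.
        2 is a leaf — visit 2.
      At 10: no right child.
      Visit 10.
    At 18: go right to 11.
      At 11: go left to 1.
        1 is a leaf — visit 1.
      At 11: go right to 36.
        36 is a leaf — visit 36.
      Visit 11.
    Visit 18.
  Visit 5.
Visit 27.
Full post-order sequence: 29, 23, 21, 3, 15, 17, 25, 2, 10, 1, 36, 11, 18, 5, 27.

13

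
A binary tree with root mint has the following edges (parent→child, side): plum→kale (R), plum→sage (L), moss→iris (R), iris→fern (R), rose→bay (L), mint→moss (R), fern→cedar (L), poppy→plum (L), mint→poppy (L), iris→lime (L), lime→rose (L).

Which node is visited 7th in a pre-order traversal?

Pre-order visits the node, then its left subtree, then its right subtree.
Visit mint.
At mint: go left to poppy.
  Visit poppy.
  At poppy: go left to plum.
    Visit plum.
    At plum: go left to sage.
      sage is a leaf — visit sage.
    At plum: go right to kale.
      kale is a leaf — visit kale.
  At poppy: no right child.
At mint: go right to moss.
  Visit moss.
  At moss: no left child.
  At moss: go right to iris.
    Visit iris.
    At iris: go left to lime.
      Visit lime.
      At lime: go left to rose.
        Visit rose.
        At rose: go left to bay.
          bay is a leaf — visit bay.
        At rose: no right child.
      At lime: no right child.
    At iris: go right to fern.
      Visit fern.
      At fern: go left to cedar.
        cedar is a leaf — visit cedar.
      At fern: no right child.
Full pre-order sequence: mint, poppy, plum, sage, kale, moss, iris, lime, rose, bay, fern, cedar.

iris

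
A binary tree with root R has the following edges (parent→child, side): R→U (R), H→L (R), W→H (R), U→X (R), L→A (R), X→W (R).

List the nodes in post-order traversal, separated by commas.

A, L, H, W, X, U, R

Post-order visits the left subtree, then the right subtree, then the node.
At R: no left child.
At R: go right to U.
  At U: no left child.
  At U: go right to X.
    At X: no left child.
    At X: go right to W.
      At W: no left child.
      At W: go right to H.
        At H: no left child.
        At H: go right to L.
          At L: no left child.
          At L: go right to A.
            A is a leaf — visit A.
          Visit L.
        Visit H.
      Visit W.
    Visit X.
  Visit U.
Visit R.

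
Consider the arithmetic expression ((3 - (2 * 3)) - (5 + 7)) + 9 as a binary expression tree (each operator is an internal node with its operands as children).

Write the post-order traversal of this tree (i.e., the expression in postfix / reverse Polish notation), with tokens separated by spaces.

Post-order on an expression tree gives postfix notation: for each operator, emit left operand, right operand, then the operator.

3 2 3 * - 5 7 + - 9 +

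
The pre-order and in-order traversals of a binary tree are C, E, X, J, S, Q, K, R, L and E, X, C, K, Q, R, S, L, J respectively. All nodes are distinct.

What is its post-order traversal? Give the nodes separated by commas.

X, E, K, R, Q, L, S, J, C

The first element of pre-order is the root; it splits in-order into left and right subtrees.
Root C: left subtree has 2 nodes {E, X}, right has 6 {K, Q, R, S, L, J}.
  Root E: left subtree has 0 nodes { }, right has 1 {X}.
  Root J: left subtree has 5 nodes {K, Q, R, S, L}, right has 0 { }.
    Root S: left subtree has 3 nodes {K, Q, R}, right has 1 {L}.
      Root Q: left subtree has 1 node {K}, right has 1 {R}.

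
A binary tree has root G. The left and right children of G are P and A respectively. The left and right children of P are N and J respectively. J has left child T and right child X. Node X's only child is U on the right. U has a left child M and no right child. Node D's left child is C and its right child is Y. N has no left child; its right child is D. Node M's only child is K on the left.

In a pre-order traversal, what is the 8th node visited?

T

Pre-order visits the node, then its left subtree, then its right subtree.
Visit G.
At G: go left to P.
  Visit P.
  At P: go left to N.
    Visit N.
    At N: no left child.
    At N: go right to D.
      Visit D.
      At D: go left to C.
        C is a leaf — visit C.
      At D: go right to Y.
        Y is a leaf — visit Y.
  At P: go right to J.
    Visit J.
    At J: go left to T.
      T is a leaf — visit T.
    At J: go right to X.
      Visit X.
      At X: no left child.
      At X: go right to U.
        Visit U.
        At U: go left to M.
          Visit M.
          At M: go left to K.
            K is a leaf — visit K.
          At M: no right child.
        At U: no right child.
At G: go right to A.
  A is a leaf — visit A.
Full pre-order sequence: G, P, N, D, C, Y, J, T, X, U, M, K, A.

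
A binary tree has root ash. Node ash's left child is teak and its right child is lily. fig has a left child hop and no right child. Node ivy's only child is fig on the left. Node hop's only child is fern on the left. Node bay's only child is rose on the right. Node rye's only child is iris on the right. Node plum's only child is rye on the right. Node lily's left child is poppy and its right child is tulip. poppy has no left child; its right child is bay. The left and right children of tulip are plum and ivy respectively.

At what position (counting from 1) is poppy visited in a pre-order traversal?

4

Pre-order visits the node, then its left subtree, then its right subtree.
Visit ash.
At ash: go left to teak.
  teak is a leaf — visit teak.
At ash: go right to lily.
  Visit lily.
  At lily: go left to poppy.
    Visit poppy.
    At poppy: no left child.
    At poppy: go right to bay.
      Visit bay.
      At bay: no left child.
      At bay: go right to rose.
        rose is a leaf — visit rose.
  At lily: go right to tulip.
    Visit tulip.
    At tulip: go left to plum.
      Visit plum.
      At plum: no left child.
      At plum: go right to rye.
        Visit rye.
        At rye: no left child.
        At rye: go right to iris.
          iris is a leaf — visit iris.
    At tulip: go right to ivy.
      Visit ivy.
      At ivy: go left to fig.
        Visit fig.
        At fig: go left to hop.
          Visit hop.
          At hop: go left to fern.
            fern is a leaf — visit fern.
          At hop: no right child.
        At fig: no right child.
      At ivy: no right child.
Full pre-order sequence: ash, teak, lily, poppy, bay, rose, tulip, plum, rye, iris, ivy, fig, hop, fern.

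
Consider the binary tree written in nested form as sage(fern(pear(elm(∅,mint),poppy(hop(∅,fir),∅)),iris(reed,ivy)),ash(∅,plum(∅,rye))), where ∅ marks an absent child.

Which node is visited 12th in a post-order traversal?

plum

Post-order visits the left subtree, then the right subtree, then the node.
At sage: go left to fern.
  At fern: go left to pear.
    At pear: go left to elm.
      At elm: no left child.
      At elm: go right to mint.
        mint is a leaf — visit mint.
      Visit elm.
    At pear: go right to poppy.
      At poppy: go left to hop.
        At hop: no left child.
        At hop: go right to fir.
          fir is a leaf — visit fir.
        Visit hop.
      At poppy: no right child.
      Visit poppy.
    Visit pear.
  At fern: go right to iris.
    At iris: go left to reed.
      reed is a leaf — visit reed.
    At iris: go right to ivy.
      ivy is a leaf — visit ivy.
    Visit iris.
  Visit fern.
At sage: go right to ash.
  At ash: no left child.
  At ash: go right to plum.
    At plum: no left child.
    At plum: go right to rye.
      rye is a leaf — visit rye.
    Visit plum.
  Visit ash.
Visit sage.
Full post-order sequence: mint, elm, fir, hop, poppy, pear, reed, ivy, iris, fern, rye, plum, ash, sage.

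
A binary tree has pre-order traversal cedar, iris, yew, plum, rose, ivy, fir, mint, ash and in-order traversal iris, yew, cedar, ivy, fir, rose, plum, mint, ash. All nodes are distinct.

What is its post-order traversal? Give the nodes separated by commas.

The first element of pre-order is the root; it splits in-order into left and right subtrees.
Root cedar: left subtree has 2 nodes {iris, yew}, right has 6 {ivy, fir, rose, plum, mint, ash}.
  Root iris: left subtree has 0 nodes { }, right has 1 {yew}.
  Root plum: left subtree has 3 nodes {ivy, fir, rose}, right has 2 {mint, ash}.
    Root rose: left subtree has 2 nodes {ivy, fir}, right has 0 { }.
      Root ivy: left subtree has 0 nodes { }, right has 1 {fir}.
    Root mint: left subtree has 0 nodes { }, right has 1 {ash}.

yew, iris, fir, ivy, rose, ash, mint, plum, cedar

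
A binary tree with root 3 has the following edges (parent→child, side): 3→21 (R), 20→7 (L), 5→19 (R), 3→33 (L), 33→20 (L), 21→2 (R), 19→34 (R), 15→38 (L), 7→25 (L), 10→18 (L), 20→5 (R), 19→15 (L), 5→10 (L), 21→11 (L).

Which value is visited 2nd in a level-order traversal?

Level-order visits nodes level by level from the root, left to right within each level.
Level 0: 3
Level 1: 33, 21
Level 2: 20, 11, 2
Level 3: 7, 5
Level 4: 25, 10, 19
Level 5: 18, 15, 34
Level 6: 38
Full level-order sequence: 3, 33, 21, 20, 11, 2, 7, 5, 25, 10, 19, 18, 15, 34, 38.

33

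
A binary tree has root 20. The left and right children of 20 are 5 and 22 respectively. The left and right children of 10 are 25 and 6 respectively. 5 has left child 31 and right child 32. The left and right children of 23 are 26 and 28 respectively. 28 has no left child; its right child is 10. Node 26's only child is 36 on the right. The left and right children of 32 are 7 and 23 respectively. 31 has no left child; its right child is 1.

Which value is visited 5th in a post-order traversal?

26

Post-order visits the left subtree, then the right subtree, then the node.
At 20: go left to 5.
  At 5: go left to 31.
    At 31: no left child.
    At 31: go right to 1.
      1 is a leaf — visit 1.
    Visit 31.
  At 5: go right to 32.
    At 32: go left to 7.
      7 is a leaf — visit 7.
    At 32: go right to 23.
      At 23: go left to 26.
        At 26: no left child.
        At 26: go right to 36.
          36 is a leaf — visit 36.
        Visit 26.
      At 23: go right to 28.
        At 28: no left child.
        At 28: go right to 10.
          At 10: go left to 25.
            25 is a leaf — visit 25.
          At 10: go right to 6.
            6 is a leaf — visit 6.
          Visit 10.
        Visit 28.
      Visit 23.
    Visit 32.
  Visit 5.
At 20: go right to 22.
  22 is a leaf — visit 22.
Visit 20.
Full post-order sequence: 1, 31, 7, 36, 26, 25, 6, 10, 28, 23, 32, 5, 22, 20.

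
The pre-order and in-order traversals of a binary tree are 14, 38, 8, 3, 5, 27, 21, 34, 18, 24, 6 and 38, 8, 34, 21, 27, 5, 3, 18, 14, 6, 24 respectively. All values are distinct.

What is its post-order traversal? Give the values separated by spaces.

The first element of pre-order is the root; it splits in-order into left and right subtrees.
Root 14: left subtree has 8 nodes {38, 8, 34, 21, 27, 5, 3, 18}, right has 2 {6, 24}.
  Root 38: left subtree has 0 nodes { }, right has 7 {8, 34, 21, 27, 5, 3, 18}.
    Root 8: left subtree has 0 nodes { }, right has 6 {34, 21, 27, 5, 3, 18}.
      Root 3: left subtree has 4 nodes {34, 21, 27, 5}, right has 1 {18}.
        Root 5: left subtree has 3 nodes {34, 21, 27}, right has 0 { }.
          Root 27: left subtree has 2 nodes {34, 21}, right has 0 { }.
            Root 21: left subtree has 1 node {34}, right has 0 { }.
  Root 24: left subtree has 1 node {6}, right has 0 { }.

34 21 27 5 18 3 8 38 6 24 14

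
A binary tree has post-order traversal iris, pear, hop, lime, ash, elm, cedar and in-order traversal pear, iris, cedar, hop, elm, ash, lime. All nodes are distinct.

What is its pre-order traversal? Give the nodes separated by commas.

cedar, pear, iris, elm, hop, ash, lime

The last element of post-order is the root; it splits in-order into left and right subtrees.
Root cedar: left subtree has 2 nodes {pear, iris}, right has 4 {hop, elm, ash, lime}.
  Root pear: left subtree has 0 nodes { }, right has 1 {iris}.
  Root elm: left subtree has 1 node {hop}, right has 2 {ash, lime}.
    Root ash: left subtree has 0 nodes { }, right has 1 {lime}.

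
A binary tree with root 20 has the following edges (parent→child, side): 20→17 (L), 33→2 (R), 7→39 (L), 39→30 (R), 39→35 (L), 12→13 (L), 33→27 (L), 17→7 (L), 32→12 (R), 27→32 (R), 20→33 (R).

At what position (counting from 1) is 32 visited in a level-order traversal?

Level-order visits nodes level by level from the root, left to right within each level.
Level 0: 20
Level 1: 17, 33
Level 2: 7, 27, 2
Level 3: 39, 32
Level 4: 35, 30, 12
Level 5: 13
Full level-order sequence: 20, 17, 33, 7, 27, 2, 39, 32, 35, 30, 12, 13.

8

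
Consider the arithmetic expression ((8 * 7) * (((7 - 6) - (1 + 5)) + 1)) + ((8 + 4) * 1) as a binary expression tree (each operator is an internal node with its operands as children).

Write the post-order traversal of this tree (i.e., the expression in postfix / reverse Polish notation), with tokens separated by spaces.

8 7 * 7 6 - 1 5 + - 1 + * 8 4 + 1 * +

Post-order on an expression tree gives postfix notation: for each operator, emit left operand, right operand, then the operator.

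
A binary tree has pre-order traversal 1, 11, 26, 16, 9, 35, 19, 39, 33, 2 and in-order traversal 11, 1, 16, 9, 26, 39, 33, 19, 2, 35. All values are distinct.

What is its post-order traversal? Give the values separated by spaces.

11 9 16 33 39 2 19 35 26 1

The first element of pre-order is the root; it splits in-order into left and right subtrees.
Root 1: left subtree has 1 node {11}, right has 8 {16, 9, 26, 39, 33, 19, 2, 35}.
  Root 26: left subtree has 2 nodes {16, 9}, right has 5 {39, 33, 19, 2, 35}.
    Root 16: left subtree has 0 nodes { }, right has 1 {9}.
    Root 35: left subtree has 4 nodes {39, 33, 19, 2}, right has 0 { }.
      Root 19: left subtree has 2 nodes {39, 33}, right has 1 {2}.
        Root 39: left subtree has 0 nodes { }, right has 1 {33}.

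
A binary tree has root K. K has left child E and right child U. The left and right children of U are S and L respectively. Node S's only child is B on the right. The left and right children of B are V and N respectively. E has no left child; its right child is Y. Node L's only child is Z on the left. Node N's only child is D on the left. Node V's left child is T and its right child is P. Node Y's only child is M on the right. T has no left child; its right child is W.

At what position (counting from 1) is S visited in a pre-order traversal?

Pre-order visits the node, then its left subtree, then its right subtree.
Visit K.
At K: go left to E.
  Visit E.
  At E: no left child.
  At E: go right to Y.
    Visit Y.
    At Y: no left child.
    At Y: go right to M.
      M is a leaf — visit M.
At K: go right to U.
  Visit U.
  At U: go left to S.
    Visit S.
    At S: no left child.
    At S: go right to B.
      Visit B.
      At B: go left to V.
        Visit V.
        At V: go left to T.
          Visit T.
          At T: no left child.
          At T: go right to W.
            W is a leaf — visit W.
        At V: go right to P.
          P is a leaf — visit P.
      At B: go right to N.
        Visit N.
        At N: go left to D.
          D is a leaf — visit D.
        At N: no right child.
  At U: go right to L.
    Visit L.
    At L: go left to Z.
      Z is a leaf — visit Z.
    At L: no right child.
Full pre-order sequence: K, E, Y, M, U, S, B, V, T, W, P, N, D, L, Z.

6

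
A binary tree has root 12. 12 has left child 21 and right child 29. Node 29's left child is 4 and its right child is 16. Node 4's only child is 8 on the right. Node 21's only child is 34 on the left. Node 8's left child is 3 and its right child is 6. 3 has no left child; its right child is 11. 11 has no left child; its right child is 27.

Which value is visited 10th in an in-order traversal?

29

In-order visits the left subtree, then the node, then the right subtree.
At 12: go left to 21.
  At 21: go left to 34.
    34 is a leaf — visit 34.
  Visit 21.
  At 21: no right child.
Visit 12.
At 12: go right to 29.
  At 29: go left to 4.
    At 4: no left child.
    Visit 4.
    At 4: go right to 8.
      At 8: go left to 3.
        At 3: no left child.
        Visit 3.
        At 3: go right to 11.
          At 11: no left child.
          Visit 11.
          At 11: go right to 27.
            27 is a leaf — visit 27.
      Visit 8.
      At 8: go right to 6.
        6 is a leaf — visit 6.
  Visit 29.
  At 29: go right to 16.
    16 is a leaf — visit 16.
Full in-order sequence: 34, 21, 12, 4, 3, 11, 27, 8, 6, 29, 16.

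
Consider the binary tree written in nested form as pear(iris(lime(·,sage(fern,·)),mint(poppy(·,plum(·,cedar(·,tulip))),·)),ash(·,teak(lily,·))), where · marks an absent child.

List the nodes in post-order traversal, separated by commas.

fern, sage, lime, tulip, cedar, plum, poppy, mint, iris, lily, teak, ash, pear

Post-order visits the left subtree, then the right subtree, then the node.
At pear: go left to iris.
  At iris: go left to lime.
    At lime: no left child.
    At lime: go right to sage.
      At sage: go left to fern.
        fern is a leaf — visit fern.
      At sage: no right child.
      Visit sage.
    Visit lime.
  At iris: go right to mint.
    At mint: go left to poppy.
      At poppy: no left child.
      At poppy: go right to plum.
        At plum: no left child.
        At plum: go right to cedar.
          At cedar: no left child.
          At cedar: go right to tulip.
            tulip is a leaf — visit tulip.
          Visit cedar.
        Visit plum.
      Visit poppy.
    At mint: no right child.
    Visit mint.
  Visit iris.
At pear: go right to ash.
  At ash: no left child.
  At ash: go right to teak.
    At teak: go left to lily.
      lily is a leaf — visit lily.
    At teak: no right child.
    Visit teak.
  Visit ash.
Visit pear.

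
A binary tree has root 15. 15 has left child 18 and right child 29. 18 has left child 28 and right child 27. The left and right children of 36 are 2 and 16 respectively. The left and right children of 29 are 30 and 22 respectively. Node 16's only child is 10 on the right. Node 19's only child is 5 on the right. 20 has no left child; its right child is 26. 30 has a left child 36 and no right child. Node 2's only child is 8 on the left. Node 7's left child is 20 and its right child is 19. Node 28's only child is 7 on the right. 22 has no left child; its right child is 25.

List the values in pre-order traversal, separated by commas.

Pre-order visits the node, then its left subtree, then its right subtree.
Visit 15.
At 15: go left to 18.
  Visit 18.
  At 18: go left to 28.
    Visit 28.
    At 28: no left child.
    At 28: go right to 7.
      Visit 7.
      At 7: go left to 20.
        Visit 20.
        At 20: no left child.
        At 20: go right to 26.
          26 is a leaf — visit 26.
      At 7: go right to 19.
        Visit 19.
        At 19: no left child.
        At 19: go right to 5.
          5 is a leaf — visit 5.
  At 18: go right to 27.
    27 is a leaf — visit 27.
At 15: go right to 29.
  Visit 29.
  At 29: go left to 30.
    Visit 30.
    At 30: go left to 36.
      Visit 36.
      At 36: go left to 2.
        Visit 2.
        At 2: go left to 8.
          8 is a leaf — visit 8.
        At 2: no right child.
      At 36: go right to 16.
        Visit 16.
        At 16: no left child.
        At 16: go right to 10.
          10 is a leaf — visit 10.
    At 30: no right child.
  At 29: go right to 22.
    Visit 22.
    At 22: no left child.
    At 22: go right to 25.
      25 is a leaf — visit 25.

15, 18, 28, 7, 20, 26, 19, 5, 27, 29, 30, 36, 2, 8, 16, 10, 22, 25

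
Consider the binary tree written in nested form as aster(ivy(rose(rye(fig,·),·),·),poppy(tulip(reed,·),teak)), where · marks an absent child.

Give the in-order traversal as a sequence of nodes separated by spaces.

fig rye rose ivy aster reed tulip poppy teak

In-order visits the left subtree, then the node, then the right subtree.
At aster: go left to ivy.
  At ivy: go left to rose.
    At rose: go left to rye.
      At rye: go left to fig.
        fig is a leaf — visit fig.
      Visit rye.
      At rye: no right child.
    Visit rose.
    At rose: no right child.
  Visit ivy.
  At ivy: no right child.
Visit aster.
At aster: go right to poppy.
  At poppy: go left to tulip.
    At tulip: go left to reed.
      reed is a leaf — visit reed.
    Visit tulip.
    At tulip: no right child.
  Visit poppy.
  At poppy: go right to teak.
    teak is a leaf — visit teak.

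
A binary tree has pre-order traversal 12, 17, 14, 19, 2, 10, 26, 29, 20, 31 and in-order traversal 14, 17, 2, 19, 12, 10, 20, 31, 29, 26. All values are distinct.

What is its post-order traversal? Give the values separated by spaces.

14 2 19 17 31 20 29 26 10 12

The first element of pre-order is the root; it splits in-order into left and right subtrees.
Root 12: left subtree has 4 nodes {14, 17, 2, 19}, right has 5 {10, 20, 31, 29, 26}.
  Root 17: left subtree has 1 node {14}, right has 2 {2, 19}.
    Root 19: left subtree has 1 node {2}, right has 0 { }.
  Root 10: left subtree has 0 nodes { }, right has 4 {20, 31, 29, 26}.
    Root 26: left subtree has 3 nodes {20, 31, 29}, right has 0 { }.
      Root 29: left subtree has 2 nodes {20, 31}, right has 0 { }.
        Root 20: left subtree has 0 nodes { }, right has 1 {31}.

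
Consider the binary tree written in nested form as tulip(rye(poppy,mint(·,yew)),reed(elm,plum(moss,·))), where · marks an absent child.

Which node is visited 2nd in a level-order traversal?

rye

Level-order visits nodes level by level from the root, left to right within each level.
Level 0: tulip
Level 1: rye, reed
Level 2: poppy, mint, elm, plum
Level 3: yew, moss
Full level-order sequence: tulip, rye, reed, poppy, mint, elm, plum, yew, moss.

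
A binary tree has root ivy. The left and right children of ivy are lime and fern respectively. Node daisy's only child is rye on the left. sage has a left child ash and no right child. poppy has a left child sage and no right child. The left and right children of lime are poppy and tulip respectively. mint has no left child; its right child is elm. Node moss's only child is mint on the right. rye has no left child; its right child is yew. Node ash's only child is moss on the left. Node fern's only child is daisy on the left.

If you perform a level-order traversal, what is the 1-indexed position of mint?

12

Level-order visits nodes level by level from the root, left to right within each level.
Level 0: ivy
Level 1: lime, fern
Level 2: poppy, tulip, daisy
Level 3: sage, rye
Level 4: ash, yew
Level 5: moss
Level 6: mint
Level 7: elm
Full level-order sequence: ivy, lime, fern, poppy, tulip, daisy, sage, rye, ash, yew, moss, mint, elm.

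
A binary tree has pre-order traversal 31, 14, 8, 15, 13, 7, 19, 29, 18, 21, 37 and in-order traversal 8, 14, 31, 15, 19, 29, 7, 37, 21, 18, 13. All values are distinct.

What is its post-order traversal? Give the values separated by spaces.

8 14 29 19 37 21 18 7 13 15 31

The first element of pre-order is the root; it splits in-order into left and right subtrees.
Root 31: left subtree has 2 nodes {8, 14}, right has 8 {15, 19, 29, 7, 37, 21, 18, 13}.
  Root 14: left subtree has 1 node {8}, right has 0 { }.
  Root 15: left subtree has 0 nodes { }, right has 7 {19, 29, 7, 37, 21, 18, 13}.
    Root 13: left subtree has 6 nodes {19, 29, 7, 37, 21, 18}, right has 0 { }.
      Root 7: left subtree has 2 nodes {19, 29}, right has 3 {37, 21, 18}.
        Root 19: left subtree has 0 nodes { }, right has 1 {29}.
        Root 18: left subtree has 2 nodes {37, 21}, right has 0 { }.
          Root 21: left subtree has 1 node {37}, right has 0 { }.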